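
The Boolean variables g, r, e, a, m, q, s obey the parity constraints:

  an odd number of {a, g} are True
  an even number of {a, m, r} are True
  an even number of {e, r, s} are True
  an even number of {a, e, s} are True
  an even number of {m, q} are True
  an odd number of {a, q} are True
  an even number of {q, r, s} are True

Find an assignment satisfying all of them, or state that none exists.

g=F; r=T; e=F; a=T; m=F; q=F; s=T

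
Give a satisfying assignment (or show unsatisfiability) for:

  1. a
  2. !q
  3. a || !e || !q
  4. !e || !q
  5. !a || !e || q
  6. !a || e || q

Unsatisfiable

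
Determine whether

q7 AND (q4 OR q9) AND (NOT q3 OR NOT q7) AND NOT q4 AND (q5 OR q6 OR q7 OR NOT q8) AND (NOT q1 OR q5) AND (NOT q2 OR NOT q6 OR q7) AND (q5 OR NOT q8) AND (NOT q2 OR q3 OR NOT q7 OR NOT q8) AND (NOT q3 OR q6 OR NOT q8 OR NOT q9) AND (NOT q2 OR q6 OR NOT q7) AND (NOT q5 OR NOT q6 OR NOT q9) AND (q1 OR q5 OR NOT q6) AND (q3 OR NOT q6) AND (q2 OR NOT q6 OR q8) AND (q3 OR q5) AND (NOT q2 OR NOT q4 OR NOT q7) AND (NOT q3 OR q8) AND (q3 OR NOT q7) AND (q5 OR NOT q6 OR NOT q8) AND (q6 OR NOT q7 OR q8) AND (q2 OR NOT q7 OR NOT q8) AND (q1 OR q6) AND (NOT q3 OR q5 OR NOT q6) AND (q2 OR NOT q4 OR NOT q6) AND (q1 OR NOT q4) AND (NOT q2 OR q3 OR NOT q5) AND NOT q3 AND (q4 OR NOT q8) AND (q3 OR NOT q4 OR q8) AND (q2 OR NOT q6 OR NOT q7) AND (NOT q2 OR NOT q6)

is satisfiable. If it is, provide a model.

Case q3 = True:
  Clause (NOT q3) is falsified — contradiction.
Case q3 = False:
  (q7) forces q7 = True.
  Clause (q3 OR NOT q7) is falsified — contradiction.
Both cases fail, so the formula is unsatisfiable.

No satisfying assignment exists.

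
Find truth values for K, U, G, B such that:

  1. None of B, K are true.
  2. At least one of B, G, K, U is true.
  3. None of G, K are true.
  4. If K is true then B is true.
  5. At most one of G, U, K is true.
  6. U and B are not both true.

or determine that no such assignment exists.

K = False, U = True, G = False, B = False

  (1) {B, K}: 0 true — none ✓
  (2) {B, G, K, U}: 1 true — at least one ✓
  (3) {G, K}: 0 true — none ✓
  (4) K=F ⇒ B: vacuous ✓
  (5) {G, U, K}: 1 true — at most one ✓
  (6) U=T, B=F — not both ✓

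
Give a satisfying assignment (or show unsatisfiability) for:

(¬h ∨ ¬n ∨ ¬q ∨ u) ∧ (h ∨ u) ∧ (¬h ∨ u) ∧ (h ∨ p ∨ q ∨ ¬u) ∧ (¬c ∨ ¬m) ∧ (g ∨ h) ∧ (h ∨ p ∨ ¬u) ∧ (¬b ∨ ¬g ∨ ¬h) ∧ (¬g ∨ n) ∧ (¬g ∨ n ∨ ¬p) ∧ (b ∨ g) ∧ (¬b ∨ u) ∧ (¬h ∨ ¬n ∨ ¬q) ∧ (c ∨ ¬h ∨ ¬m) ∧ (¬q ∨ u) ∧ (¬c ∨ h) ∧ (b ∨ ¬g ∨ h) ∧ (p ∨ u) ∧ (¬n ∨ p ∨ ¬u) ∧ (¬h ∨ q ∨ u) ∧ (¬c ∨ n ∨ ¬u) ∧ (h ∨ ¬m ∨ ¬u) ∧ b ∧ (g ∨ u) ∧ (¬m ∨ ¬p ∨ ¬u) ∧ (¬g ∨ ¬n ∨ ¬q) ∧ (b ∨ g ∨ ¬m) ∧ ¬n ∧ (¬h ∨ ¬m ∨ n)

Unit clause (b) forces b = True.
Unit clause (¬n) forces n = False.
In (¬g ∨ n) only ¬g is left, so g = False.
In (¬b ∨ u) only u is left, so u = True.
In (¬c ∨ n ∨ ¬u) only ¬c is left, so c = False.
In (g ∨ h) only h is left, so h = True.
In (c ∨ ¬h ∨ ¬m) only ¬m is left, so m = False.
Set p = False.
Set q = True.
All clauses satisfied.

c=F; u=T; b=T; p=F; g=F; h=T; n=F; m=F; q=T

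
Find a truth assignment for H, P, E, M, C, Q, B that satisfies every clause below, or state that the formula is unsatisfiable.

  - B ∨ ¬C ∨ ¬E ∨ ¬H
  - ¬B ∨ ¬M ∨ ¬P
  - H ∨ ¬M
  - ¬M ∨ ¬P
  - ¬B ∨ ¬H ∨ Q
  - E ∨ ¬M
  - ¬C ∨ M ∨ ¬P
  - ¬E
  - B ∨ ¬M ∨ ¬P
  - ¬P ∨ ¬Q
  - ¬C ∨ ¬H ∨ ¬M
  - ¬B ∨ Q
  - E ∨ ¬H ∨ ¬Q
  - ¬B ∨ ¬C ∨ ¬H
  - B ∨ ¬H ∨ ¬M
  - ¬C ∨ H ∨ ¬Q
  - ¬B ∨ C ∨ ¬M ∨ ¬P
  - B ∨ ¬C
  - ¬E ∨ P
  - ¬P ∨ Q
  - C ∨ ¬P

Unit clause (¬E) forces E = False.
In (E ∨ ¬M) only ¬M is left, so M = False.
Set H = False.
Set P = False.
Try C = True:
  (¬C ∨ H ∨ ¬Q) forces Q = False.
  (¬B ∨ Q) forces B = False.
  clause (B ∨ ¬C) is falsified — backtrack.
So C = False.
Set Q = True.
Set B = True.
All clauses satisfied.

H = False, P = False, E = False, M = False, C = False, Q = True, B = True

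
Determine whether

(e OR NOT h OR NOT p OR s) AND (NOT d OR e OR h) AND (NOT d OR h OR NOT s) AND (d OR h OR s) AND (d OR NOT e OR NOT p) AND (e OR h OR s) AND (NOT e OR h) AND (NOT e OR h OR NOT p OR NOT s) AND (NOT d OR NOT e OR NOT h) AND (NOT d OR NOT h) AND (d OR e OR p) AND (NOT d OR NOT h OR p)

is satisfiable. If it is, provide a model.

s = True; e = False; h = False; p = True; d = False

Set s = True.
Set e = False.
Set h = False.
  then (NOT d OR e OR h) forces d = False.
  then (d OR e OR p) forces p = True.
All clauses satisfied.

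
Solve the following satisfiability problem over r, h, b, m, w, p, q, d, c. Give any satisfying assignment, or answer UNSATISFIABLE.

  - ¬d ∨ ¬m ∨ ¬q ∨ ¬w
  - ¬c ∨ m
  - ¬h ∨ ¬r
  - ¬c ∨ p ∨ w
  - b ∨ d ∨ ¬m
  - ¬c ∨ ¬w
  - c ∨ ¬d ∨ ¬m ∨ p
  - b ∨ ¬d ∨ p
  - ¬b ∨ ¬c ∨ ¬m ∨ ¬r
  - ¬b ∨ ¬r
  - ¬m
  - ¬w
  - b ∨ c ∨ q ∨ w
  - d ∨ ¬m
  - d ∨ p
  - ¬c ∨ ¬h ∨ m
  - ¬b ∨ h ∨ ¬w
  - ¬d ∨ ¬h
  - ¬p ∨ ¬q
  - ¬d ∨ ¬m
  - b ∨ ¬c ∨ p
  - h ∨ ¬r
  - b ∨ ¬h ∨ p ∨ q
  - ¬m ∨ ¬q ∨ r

r = False, h = True, b = True, m = False, w = False, p = True, q = False, d = False, c = False

Unit clause (¬m) forces m = False.
Unit clause (¬w) forces w = False.
In (¬c ∨ m) only ¬c is left, so c = False.
Try r = True:
  (¬h ∨ ¬r) forces h = False.
  clause (h ∨ ¬r) is falsified — backtrack.
So r = False.
Set h = True.
  then (¬d ∨ ¬h) forces d = False.
  then (d ∨ p) forces p = True.
  then (¬p ∨ ¬q) forces q = False.
  then (b ∨ c ∨ q ∨ w) forces b = True.
All clauses satisfied.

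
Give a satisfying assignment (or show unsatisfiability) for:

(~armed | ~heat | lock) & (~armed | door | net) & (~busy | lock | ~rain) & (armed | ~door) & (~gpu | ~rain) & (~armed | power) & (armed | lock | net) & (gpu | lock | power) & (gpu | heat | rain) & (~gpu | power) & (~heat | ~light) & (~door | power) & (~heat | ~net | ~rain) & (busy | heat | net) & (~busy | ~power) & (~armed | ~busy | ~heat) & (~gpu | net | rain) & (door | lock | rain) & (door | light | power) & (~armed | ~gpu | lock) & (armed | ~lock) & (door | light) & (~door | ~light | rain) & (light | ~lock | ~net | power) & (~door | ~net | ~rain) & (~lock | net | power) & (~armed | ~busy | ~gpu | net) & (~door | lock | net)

Set rain = True.
  then (~gpu | ~rain) forces gpu = False.
Try busy = True:
  (~busy | lock | ~rain) forces lock = True.
  (~busy | ~power) forces power = False.
  (~armed | power) forces armed = False.
  clause (armed | ~lock) is falsified — backtrack.
So busy = False.
Set light = False.
  then (door | light) forces door = True.
  then (~door | ~net | ~rain) forces net = False.
  then (~door | lock | net) forces lock = True.
  then (armed | ~door) forces armed = True.
  then (~armed | power) forces power = True.
  then (busy | heat | net) forces heat = True.
All clauses satisfied.

rain=T; gpu=F; busy=F; light=F; lock=T; power=T; net=F; heat=T; door=T; armed=T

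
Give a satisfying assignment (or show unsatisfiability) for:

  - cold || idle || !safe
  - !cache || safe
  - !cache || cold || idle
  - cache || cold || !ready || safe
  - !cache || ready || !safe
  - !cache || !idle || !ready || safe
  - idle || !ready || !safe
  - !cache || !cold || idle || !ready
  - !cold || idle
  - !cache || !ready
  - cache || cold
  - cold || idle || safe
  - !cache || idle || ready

Set safe = False.
  then (!cache || safe) forces cache = False.
  then (cache || cold) forces cold = True.
  then (!cold || idle) forces idle = True.
Set ready = True.
All clauses satisfied.

safe=F; idle=T; ready=T; cache=F; cold=T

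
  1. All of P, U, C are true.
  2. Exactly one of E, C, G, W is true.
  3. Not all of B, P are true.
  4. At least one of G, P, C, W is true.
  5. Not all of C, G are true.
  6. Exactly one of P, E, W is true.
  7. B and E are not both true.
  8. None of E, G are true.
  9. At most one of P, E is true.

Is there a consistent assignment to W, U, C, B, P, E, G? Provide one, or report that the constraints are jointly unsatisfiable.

W = False, U = True, C = True, B = False, P = True, E = False, G = False

  (1) {P, U, C}: all 3 true ✓
  (2) {E, C, G, W}: 1 true — exactly one ✓
  (3) {B, P}: 1/2 true — not all ✓
  (4) {G, P, C, W}: 2 true — at least one ✓
  (5) {C, G}: 1/2 true — not all ✓
  (6) {P, E, W}: 1 true — exactly one ✓
  (7) B=F, E=F — not both ✓
  (8) {E, G}: 0 true — none ✓
  (9) {P, E}: 1 true — at most one ✓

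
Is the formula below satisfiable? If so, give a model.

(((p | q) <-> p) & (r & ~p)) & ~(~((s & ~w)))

s=T, r=T, w=F, p=F, q=F

  ((p | q) <-> p) & (r & ~p) = True
    (p | q) <-> p = True
      p | q = False
    r & ~p = True
      ~p = True
  ~(~((s & ~w))) = True
    ~((s & ~w)) = False
      s & ~w = True
        ~w = True
Both conjuncts True, so the formula holds.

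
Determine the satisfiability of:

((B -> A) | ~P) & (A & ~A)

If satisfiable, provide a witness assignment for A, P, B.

Unsatisfiable — no assignment works.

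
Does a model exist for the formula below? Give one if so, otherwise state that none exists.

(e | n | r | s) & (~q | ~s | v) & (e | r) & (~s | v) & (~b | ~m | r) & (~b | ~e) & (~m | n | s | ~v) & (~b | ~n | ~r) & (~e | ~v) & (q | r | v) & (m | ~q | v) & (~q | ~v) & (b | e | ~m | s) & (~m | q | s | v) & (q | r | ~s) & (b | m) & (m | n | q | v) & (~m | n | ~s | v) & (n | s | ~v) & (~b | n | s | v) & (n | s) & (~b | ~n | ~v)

Set n = True.
Try b = True:
  (~b | ~e) forces e = False.
  (e | r) forces r = True.
  clause (~b | ~n | ~r) is falsified — backtrack.
So b = False.
  then (b | m) forces m = True.
Set e = True.
  then (~e | ~v) forces v = False.
  then (~s | v) forces s = False.
  then (~m | q | s | v) forces q = True.
Set r = False.
All clauses satisfied.

n: True, b: False, e: True, q: True, s: False, v: False, r: False, m: True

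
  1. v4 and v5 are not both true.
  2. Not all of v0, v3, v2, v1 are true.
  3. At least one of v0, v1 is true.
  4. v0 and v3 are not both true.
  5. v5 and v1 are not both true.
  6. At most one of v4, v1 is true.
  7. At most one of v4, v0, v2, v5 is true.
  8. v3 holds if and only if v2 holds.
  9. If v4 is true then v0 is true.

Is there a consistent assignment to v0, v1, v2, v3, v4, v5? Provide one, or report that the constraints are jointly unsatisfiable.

v0 = False, v1 = True, v2 = True, v3 = True, v4 = False, v5 = False

  (1) v4=F, v5=F — not both ✓
  (2) {v0, v3, v2, v1}: 3/4 true — not all ✓
  (3) {v0, v1}: 1 true — at least one ✓
  (4) v0=F, v3=T — not both ✓
  (5) v5=F, v1=T — not both ✓
  (6) {v4, v1}: 1 true — at most one ✓
  (7) {v4, v0, v2, v5}: 1 true — at most one ✓
  (8) v3=T, v2=T — same ✓
  (9) v4=F ⇒ v0: vacuous ✓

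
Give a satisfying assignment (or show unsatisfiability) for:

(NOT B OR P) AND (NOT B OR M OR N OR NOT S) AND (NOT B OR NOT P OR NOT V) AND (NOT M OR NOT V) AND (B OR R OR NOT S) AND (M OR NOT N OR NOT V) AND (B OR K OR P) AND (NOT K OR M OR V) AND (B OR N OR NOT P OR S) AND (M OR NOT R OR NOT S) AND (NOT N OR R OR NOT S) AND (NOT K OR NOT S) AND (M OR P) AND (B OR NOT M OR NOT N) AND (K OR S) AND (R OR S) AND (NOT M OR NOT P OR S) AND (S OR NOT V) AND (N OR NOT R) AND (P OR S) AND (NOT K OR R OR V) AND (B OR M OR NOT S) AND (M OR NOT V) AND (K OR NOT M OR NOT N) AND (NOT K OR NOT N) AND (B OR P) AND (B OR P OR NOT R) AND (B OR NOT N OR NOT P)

Try N = True:
  (NOT K OR NOT N) forces K = False.
  (K OR S) forces S = True.
  (NOT N OR R OR NOT S) forces R = True.
  (M OR NOT R OR NOT S) forces M = True.
  clause (K OR NOT M OR NOT N) is falsified — backtrack.
So N = False.
  then (N OR NOT R) forces R = False.
  then (R OR S) forces S = True.
  then (B OR R OR NOT S) forces B = True.
  then (NOT K OR NOT S) forces K = False.
  then (NOT B OR P) forces P = True.
  then (NOT B OR M OR N OR NOT S) forces M = True.
  then (NOT B OR NOT P OR NOT V) forces V = False.
All clauses satisfied.

N=F; B=T; M=T; S=T; V=F; K=F; R=F; P=T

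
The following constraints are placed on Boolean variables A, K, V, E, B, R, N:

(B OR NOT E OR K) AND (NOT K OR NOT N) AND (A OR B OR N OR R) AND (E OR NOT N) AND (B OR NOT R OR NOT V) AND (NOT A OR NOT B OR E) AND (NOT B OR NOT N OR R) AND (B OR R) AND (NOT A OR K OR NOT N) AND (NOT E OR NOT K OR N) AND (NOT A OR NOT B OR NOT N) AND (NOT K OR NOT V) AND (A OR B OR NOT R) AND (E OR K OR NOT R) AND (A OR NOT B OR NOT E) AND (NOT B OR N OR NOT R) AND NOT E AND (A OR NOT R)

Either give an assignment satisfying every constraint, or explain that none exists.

Unit clause (NOT E) forces E = False.
In (E OR NOT N) only NOT N is left, so N = False.
Set A = False.
  then (A OR NOT R) forces R = False.
  then (A OR B OR N OR R) forces B = True.
Set K = False.
Set V = False.
All clauses satisfied.

A=F, K=F, V=F, E=F, B=T, R=F, N=F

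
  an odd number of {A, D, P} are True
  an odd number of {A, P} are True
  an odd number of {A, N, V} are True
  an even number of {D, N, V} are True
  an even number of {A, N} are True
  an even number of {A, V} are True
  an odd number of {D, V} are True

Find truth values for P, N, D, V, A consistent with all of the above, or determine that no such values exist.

P = False, N = True, D = False, V = True, A = True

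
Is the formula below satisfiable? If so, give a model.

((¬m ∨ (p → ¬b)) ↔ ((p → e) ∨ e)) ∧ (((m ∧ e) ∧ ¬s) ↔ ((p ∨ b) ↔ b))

m: False, p: True, e: True, s: False, b: False

  (¬m ∨ (p → ¬b)) ↔ ((p → e) ∨ e) = True
    ¬m ∨ (p → ¬b) = True
      ¬m = True
      p → ¬b = True
        ¬b = True
    (p → e) ∨ e = True
      p → e = True
  ((m ∧ e) ∧ ¬s) ↔ ((p ∨ b) ↔ b) = True
    (m ∧ e) ∧ ¬s = False
      m ∧ e = False
      ¬s = True
    (p ∨ b) ↔ b = False
      p ∨ b = True
Both conjuncts True, so the formula holds.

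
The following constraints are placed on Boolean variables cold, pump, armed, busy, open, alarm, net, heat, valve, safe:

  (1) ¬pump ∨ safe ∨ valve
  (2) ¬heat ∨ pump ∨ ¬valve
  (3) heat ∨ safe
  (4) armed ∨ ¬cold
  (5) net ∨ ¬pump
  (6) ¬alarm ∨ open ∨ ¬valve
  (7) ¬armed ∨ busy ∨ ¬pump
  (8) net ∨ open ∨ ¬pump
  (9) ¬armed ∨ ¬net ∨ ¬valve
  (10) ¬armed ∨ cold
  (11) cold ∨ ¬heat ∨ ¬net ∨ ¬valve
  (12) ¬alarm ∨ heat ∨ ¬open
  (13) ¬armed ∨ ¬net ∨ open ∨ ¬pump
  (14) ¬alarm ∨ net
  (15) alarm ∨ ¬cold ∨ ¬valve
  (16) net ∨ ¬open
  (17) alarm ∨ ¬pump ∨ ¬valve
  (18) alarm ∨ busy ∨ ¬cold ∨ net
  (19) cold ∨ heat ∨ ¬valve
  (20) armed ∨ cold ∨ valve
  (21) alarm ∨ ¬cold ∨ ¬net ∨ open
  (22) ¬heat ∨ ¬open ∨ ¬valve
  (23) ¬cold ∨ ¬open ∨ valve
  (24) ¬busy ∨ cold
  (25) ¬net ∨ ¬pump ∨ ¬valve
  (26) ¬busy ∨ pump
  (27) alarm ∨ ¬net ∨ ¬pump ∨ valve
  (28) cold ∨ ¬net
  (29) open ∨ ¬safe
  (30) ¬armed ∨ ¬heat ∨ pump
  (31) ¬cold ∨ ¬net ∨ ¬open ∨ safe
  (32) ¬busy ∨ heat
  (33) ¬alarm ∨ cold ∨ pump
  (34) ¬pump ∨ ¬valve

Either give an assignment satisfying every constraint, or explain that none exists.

Case open = True:
  (net ∨ ¬open) forces net = True.
  (cold ∨ ¬net) forces cold = True.
  (armed ∨ ¬cold) forces armed = True.
  (¬armed ∨ ¬net ∨ ¬valve) forces valve = False.
  Clause (¬cold ∨ ¬open ∨ valve) is falsified — contradiction.
Case open = False:
  (open ∨ ¬safe) forces safe = False.
  (heat ∨ safe) forces heat = True.
  If pump = True:
    (¬pump ∨ safe ∨ valve) forces valve = True.
    clause (¬pump ∨ ¬valve) is falsified.
  If pump = False:
    (¬heat ∨ pump ∨ ¬valve) forces valve = False.
    (¬busy ∨ pump) forces busy = False.
    (¬armed ∨ ¬heat ∨ pump) forces armed = False.
    (armed ∨ ¬cold) forces cold = False.
    clause (armed ∨ cold ∨ valve) is falsified.
  Every sub-case reaches a contradiction.
Both cases fail, so the formula is unsatisfiable.

No satisfying assignment exists.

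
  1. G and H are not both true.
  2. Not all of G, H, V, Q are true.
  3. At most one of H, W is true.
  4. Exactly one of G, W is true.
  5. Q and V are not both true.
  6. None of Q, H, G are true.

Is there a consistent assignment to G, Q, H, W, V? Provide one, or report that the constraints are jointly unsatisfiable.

G=F; Q=F; H=F; W=T; V=T

  (1) G=F, H=F — not both ✓
  (2) {G, H, V, Q}: 1/4 true — not all ✓
  (3) {H, W}: 1 true — at most one ✓
  (4) {G, W}: 1 true — exactly one ✓
  (5) Q=F, V=T — not both ✓
  (6) {Q, H, G}: 0 true — none ✓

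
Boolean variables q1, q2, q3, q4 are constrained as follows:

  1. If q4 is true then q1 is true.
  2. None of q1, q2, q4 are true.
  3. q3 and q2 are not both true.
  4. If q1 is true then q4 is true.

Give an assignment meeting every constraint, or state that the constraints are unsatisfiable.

q1 = False, q2 = False, q3 = False, q4 = False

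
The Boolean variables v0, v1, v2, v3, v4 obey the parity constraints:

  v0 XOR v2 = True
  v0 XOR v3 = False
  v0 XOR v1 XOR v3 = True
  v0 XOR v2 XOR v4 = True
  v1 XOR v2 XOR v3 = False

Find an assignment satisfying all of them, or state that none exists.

v0: True, v1: True, v2: False, v3: True, v4: False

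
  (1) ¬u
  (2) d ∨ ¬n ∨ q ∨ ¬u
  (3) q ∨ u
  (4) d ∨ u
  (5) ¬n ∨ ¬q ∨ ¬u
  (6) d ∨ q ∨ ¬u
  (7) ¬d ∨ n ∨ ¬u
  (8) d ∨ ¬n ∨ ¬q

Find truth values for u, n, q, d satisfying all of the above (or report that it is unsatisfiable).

u=F, n=F, q=T, d=T

Unit clause (¬u) forces u = False.
In (q ∨ u) only q is left, so q = True.
In (d ∨ u) only d is left, so d = True.
Set n = False.
All clauses satisfied.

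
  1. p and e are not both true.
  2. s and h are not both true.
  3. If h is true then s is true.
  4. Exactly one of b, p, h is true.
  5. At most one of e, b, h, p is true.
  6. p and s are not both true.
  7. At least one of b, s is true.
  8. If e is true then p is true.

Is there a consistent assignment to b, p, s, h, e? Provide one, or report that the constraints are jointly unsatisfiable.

b = True, p = False, s = False, h = False, e = False

  (1) p=F, e=F — not both ✓
  (2) s=F, h=F — not both ✓
  (3) h=F ⇒ s: vacuous ✓
  (4) {b, p, h}: 1 true — exactly one ✓
  (5) {e, b, h, p}: 1 true — at most one ✓
  (6) p=F, s=F — not both ✓
  (7) {b, s}: 1 true — at least one ✓
  (8) e=F ⇒ p: vacuous ✓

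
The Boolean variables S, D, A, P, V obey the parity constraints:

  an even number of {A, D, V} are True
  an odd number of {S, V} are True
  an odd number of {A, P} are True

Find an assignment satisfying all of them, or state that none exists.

S = False; D = False; A = True; P = False; V = True

{A, D, V}: 2 true → even ✓
{S, V}: 1 true → odd ✓
{A, P}: 1 true → odd ✓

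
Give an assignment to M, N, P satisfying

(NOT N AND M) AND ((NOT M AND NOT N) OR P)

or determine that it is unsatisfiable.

M: True, N: False, P: True

  NOT N AND M = True
    NOT N = True
  (NOT M AND NOT N) OR P = True
    NOT M AND NOT N = False
      NOT M = False
      NOT N = True
Both conjuncts True, so the formula holds.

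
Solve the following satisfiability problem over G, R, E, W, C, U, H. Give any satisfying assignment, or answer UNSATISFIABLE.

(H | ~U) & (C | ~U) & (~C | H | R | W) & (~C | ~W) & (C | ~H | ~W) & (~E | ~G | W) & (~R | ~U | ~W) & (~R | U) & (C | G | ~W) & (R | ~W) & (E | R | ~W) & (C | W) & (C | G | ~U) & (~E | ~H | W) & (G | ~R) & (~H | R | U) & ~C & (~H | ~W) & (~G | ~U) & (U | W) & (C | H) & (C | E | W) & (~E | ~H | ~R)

Unsatisfiable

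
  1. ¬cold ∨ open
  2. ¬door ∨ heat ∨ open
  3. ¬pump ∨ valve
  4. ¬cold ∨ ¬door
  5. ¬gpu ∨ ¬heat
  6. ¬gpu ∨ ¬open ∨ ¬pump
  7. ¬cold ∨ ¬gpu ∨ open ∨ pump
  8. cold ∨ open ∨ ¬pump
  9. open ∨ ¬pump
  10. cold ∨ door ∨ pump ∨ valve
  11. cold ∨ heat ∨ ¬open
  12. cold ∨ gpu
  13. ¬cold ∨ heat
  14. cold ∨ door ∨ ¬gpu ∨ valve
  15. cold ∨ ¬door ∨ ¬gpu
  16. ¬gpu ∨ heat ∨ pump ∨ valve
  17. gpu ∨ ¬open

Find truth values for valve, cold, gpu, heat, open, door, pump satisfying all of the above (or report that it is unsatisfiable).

Set valve = True.
Try cold = True:
  (¬cold ∨ open) forces open = True.
  (¬cold ∨ ¬door) forces door = False.
  (¬cold ∨ heat) forces heat = True.
  (¬gpu ∨ ¬heat) forces gpu = False.
  clause (gpu ∨ ¬open) is falsified — backtrack.
So cold = False.
  then (cold ∨ gpu) forces gpu = True.
  then (cold ∨ ¬door ∨ ¬gpu) forces door = False.
  then (¬gpu ∨ ¬heat) forces heat = False.
  then (cold ∨ heat ∨ ¬open) forces open = False.
  then (cold ∨ open ∨ ¬pump) forces pump = False.
All clauses satisfied.

valve = True, cold = False, gpu = True, heat = False, open = False, door = False, pump = False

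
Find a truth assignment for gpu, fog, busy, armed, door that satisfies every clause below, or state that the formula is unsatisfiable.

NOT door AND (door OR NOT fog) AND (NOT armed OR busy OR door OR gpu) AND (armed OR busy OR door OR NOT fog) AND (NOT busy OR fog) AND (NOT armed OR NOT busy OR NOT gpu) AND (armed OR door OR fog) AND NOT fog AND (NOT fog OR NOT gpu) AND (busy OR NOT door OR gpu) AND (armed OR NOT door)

gpu = True, fog = False, busy = False, armed = True, door = False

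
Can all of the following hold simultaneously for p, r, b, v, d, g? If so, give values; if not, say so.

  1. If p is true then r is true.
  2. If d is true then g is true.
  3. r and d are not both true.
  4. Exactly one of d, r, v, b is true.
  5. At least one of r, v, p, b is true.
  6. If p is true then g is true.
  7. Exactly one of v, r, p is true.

p = False, r = True, b = False, v = False, d = False, g = True

  (1) p=F ⇒ r: vacuous ✓
  (2) d=F ⇒ g: vacuous ✓
  (3) r=T, d=F — not both ✓
  (4) {d, r, v, b}: 1 true — exactly one ✓
  (5) {r, v, p, b}: 1 true — at least one ✓
  (6) p=F ⇒ g: vacuous ✓
  (7) {v, r, p}: 1 true — exactly one ✓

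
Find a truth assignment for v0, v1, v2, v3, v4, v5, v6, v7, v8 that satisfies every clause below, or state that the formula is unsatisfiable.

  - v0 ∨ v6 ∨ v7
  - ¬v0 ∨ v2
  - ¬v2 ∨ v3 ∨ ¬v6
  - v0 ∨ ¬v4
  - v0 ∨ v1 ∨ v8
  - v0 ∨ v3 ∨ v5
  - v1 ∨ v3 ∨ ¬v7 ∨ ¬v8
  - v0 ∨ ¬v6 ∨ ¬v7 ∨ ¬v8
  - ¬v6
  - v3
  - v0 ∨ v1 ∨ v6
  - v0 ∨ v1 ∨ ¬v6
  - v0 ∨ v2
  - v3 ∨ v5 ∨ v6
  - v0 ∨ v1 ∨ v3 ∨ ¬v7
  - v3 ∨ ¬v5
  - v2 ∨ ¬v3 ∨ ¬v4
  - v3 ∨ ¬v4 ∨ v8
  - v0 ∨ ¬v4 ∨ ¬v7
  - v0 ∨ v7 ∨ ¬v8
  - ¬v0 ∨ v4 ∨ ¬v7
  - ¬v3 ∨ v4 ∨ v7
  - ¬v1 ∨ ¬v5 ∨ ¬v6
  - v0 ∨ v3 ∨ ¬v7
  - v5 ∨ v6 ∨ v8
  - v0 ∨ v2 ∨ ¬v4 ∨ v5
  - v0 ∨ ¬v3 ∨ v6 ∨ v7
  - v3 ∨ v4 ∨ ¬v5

v0: False, v1: True, v2: True, v3: True, v4: False, v5: True, v6: False, v7: True, v8: True

Unit clause (¬v6) forces v6 = False.
Unit clause (v3) forces v3 = True.
Set v0 = False.
  then (v0 ∨ v6 ∨ v7) forces v7 = True.
  then (v0 ∨ ¬v4) forces v4 = False.
  then (v0 ∨ v1 ∨ v6) forces v1 = True.
  then (v0 ∨ v2) forces v2 = True.
Set v5 = True.
Set v8 = True.
All clauses satisfied.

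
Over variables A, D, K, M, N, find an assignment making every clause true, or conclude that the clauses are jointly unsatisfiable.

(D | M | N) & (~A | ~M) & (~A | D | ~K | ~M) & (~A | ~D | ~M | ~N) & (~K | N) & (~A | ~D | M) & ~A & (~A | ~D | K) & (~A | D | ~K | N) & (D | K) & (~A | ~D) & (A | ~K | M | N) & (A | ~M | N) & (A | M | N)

A=F; D=T; K=F; M=T; N=T

Unit clause (~A) forces A = False.
Set D = True.
Set K = False.
Set M = True.
  then (A | ~M | N) forces N = True.
All clauses satisfied.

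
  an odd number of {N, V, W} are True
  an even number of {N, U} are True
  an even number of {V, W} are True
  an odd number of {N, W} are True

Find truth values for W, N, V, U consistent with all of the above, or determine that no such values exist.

W = False, N = True, V = False, U = True

{N, V, W}: 1 true → odd ✓
{N, U}: 2 true → even ✓
{V, W}: 0 true → even ✓
{N, W}: 1 true → odd ✓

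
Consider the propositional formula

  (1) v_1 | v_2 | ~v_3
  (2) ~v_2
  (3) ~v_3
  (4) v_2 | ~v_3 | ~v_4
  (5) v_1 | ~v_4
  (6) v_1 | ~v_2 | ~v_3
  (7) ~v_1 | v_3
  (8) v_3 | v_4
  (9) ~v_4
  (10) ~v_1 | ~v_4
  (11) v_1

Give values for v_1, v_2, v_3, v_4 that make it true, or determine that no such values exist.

No satisfying assignment exists.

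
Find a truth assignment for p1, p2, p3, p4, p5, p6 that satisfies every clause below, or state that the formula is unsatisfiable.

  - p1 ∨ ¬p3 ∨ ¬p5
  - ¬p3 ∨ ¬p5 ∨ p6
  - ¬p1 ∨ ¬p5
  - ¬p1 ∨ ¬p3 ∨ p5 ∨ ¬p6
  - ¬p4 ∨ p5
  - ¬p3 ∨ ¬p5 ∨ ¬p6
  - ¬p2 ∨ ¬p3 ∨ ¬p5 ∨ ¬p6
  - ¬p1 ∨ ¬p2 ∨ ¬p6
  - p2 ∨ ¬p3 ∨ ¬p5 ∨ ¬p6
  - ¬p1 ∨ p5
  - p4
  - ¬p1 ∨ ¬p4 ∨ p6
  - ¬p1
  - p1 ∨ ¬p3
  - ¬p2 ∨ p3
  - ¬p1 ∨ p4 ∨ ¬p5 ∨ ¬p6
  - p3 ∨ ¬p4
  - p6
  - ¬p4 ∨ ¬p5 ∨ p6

Case p1 = True:
  Clause (¬p1) is falsified — contradiction.
Case p1 = False:
  (p4) forces p4 = True.
  (¬p4 ∨ p5) forces p5 = True.
  (p1 ∨ ¬p3 ∨ ¬p5) forces p3 = False.
  Clause (p3 ∨ ¬p4) is falsified — contradiction.
Both cases fail, so the formula is unsatisfiable.

Unsatisfiable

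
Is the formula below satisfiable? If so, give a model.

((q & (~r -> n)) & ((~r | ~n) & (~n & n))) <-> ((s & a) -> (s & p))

p: False, r: True, q: True, n: True, a: True, s: True

  ((q & (~r -> n)) & ((~r | ~n) & (~n & n))) <-> ((s & a) -> (s & p)) = True
    (q & (~r -> n)) & ((~r | ~n) & (~n & n)) = False
      q & (~r -> n) = True
        ~r -> n = True
          ~r = False
      (~r | ~n) & (~n & n) = False
        ~r | ~n = False
          ~r = False
          ~n = False
        ~n & n = False
          ~n = False
    (s & a) -> (s & p) = False
      s & a = True
      s & p = False
The formula evaluates to True.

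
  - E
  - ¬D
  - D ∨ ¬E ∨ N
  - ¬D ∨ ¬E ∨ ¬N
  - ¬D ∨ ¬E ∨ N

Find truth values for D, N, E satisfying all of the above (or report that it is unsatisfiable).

Unit clause (E) forces E = True.
Unit clause (¬D) forces D = False.
In (D ∨ ¬E ∨ N) only N is left, so N = True.
All clauses satisfied.

D: False, N: True, E: True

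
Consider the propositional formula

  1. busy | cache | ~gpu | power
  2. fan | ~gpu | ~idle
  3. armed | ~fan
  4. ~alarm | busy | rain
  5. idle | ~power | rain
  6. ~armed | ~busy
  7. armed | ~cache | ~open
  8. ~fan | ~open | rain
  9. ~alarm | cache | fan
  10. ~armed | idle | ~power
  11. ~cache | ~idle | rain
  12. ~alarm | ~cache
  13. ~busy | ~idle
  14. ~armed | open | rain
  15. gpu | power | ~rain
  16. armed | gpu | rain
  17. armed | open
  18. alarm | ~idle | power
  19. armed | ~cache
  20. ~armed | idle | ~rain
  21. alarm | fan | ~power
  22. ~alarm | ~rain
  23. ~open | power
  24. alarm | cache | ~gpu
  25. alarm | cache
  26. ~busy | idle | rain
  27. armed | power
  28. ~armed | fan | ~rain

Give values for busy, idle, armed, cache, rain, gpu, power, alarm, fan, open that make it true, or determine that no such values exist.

Set busy = False.
Set idle = True.
Set armed = True.
Try cache = False:
  (alarm | cache) forces alarm = True.
  (~alarm | busy | rain) forces rain = True.
  clause (~alarm | ~rain) is falsified — backtrack.
So cache = True.
  then (~cache | ~idle | rain) forces rain = True.
  then (~alarm | ~cache) forces alarm = False.
  then (alarm | ~idle | power) forces power = True.
  then (alarm | fan | ~power) forces fan = True.
Set gpu = False.
Set open = True.
All clauses satisfied.

busy=F, idle=T, armed=T, cache=T, rain=T, gpu=F, power=T, alarm=F, fan=T, open=T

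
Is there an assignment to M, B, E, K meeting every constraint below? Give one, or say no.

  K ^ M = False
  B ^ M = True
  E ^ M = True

M = True, B = False, E = False, K = True

K ^ M = T ^ T = False ✓
B ^ M = F ^ T = True ✓
E ^ M = F ^ T = True ✓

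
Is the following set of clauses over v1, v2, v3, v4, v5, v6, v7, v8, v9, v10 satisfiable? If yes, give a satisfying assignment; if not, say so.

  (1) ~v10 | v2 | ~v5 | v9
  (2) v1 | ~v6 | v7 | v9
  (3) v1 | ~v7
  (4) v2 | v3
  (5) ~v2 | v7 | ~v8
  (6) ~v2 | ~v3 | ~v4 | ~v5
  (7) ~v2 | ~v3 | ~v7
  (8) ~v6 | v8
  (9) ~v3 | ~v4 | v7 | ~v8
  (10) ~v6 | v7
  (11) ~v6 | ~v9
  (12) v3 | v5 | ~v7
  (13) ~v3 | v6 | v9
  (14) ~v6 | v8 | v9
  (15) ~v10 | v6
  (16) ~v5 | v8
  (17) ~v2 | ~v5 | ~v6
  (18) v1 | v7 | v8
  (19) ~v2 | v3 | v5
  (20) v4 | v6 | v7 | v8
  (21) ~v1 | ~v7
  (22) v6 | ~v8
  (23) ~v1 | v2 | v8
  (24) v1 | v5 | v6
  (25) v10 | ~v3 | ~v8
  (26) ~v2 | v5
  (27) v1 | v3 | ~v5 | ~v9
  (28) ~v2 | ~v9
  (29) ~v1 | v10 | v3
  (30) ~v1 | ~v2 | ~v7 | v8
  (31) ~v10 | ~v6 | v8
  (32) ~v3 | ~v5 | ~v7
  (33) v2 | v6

Unsatisfiable — no assignment works.

Case v7 = True:
  (v1 | ~v7) forces v1 = True.
  Clause (~v1 | ~v7) is falsified — contradiction.
Case v7 = False:
  (~v6 | v7) forces v6 = False.
  (~v10 | v6) forces v10 = False.
  (v6 | ~v8) forces v8 = False.
  (~v5 | v8) forces v5 = False.
  (v1 | v7 | v8) forces v1 = True.
  (v4 | v6 | v7 | v8) forces v4 = True.
  (~v1 | v2 | v8) forces v2 = True.
  Clause (~v2 | v5) is falsified — contradiction.
Both cases fail, so the formula is unsatisfiable.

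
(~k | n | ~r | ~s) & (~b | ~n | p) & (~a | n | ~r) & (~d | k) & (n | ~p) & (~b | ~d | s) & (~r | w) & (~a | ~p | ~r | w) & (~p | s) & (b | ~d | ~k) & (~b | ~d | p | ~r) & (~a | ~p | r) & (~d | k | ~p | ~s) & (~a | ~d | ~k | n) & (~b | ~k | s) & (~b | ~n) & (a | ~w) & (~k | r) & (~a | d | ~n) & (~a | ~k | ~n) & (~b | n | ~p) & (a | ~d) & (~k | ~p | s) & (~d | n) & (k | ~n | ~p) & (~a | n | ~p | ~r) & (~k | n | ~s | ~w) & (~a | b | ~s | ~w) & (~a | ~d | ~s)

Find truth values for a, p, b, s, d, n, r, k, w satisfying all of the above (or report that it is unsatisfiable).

Set a = False.
  then (a | ~w) forces w = False.
  then (a | ~d) forces d = False.
  then (~r | w) forces r = False.
  then (~k | r) forces k = False.
Try p = True:
  (n | ~p) forces n = True.
  clause (k | ~n | ~p) is falsified — backtrack.
So p = False.
Set b = True.
  then (~b | ~n | p) forces n = False.
Set s = False.
All clauses satisfied.

a: False; p: False; b: True; s: False; d: False; n: False; r: False; k: False; w: False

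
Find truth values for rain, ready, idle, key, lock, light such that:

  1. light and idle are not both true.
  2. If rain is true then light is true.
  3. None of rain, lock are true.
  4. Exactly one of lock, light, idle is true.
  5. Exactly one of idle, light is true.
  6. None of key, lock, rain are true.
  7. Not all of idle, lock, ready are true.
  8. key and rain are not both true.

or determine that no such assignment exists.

rain=F, ready=F, idle=F, key=F, lock=F, light=T

  (1) light=T, idle=F — not both ✓
  (2) rain=F ⇒ light: vacuous ✓
  (3) {rain, lock}: 0 true — none ✓
  (4) {lock, light, idle}: 1 true — exactly one ✓
  (5) {idle, light}: 1 true — exactly one ✓
  (6) {key, lock, rain}: 0 true — none ✓
  (7) {idle, lock, ready}: 0/3 true — not all ✓
  (8) key=F, rain=F — not both ✓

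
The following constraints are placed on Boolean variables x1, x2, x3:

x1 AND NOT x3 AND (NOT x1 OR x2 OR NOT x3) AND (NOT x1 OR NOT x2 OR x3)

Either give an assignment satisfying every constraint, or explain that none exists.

x1=T, x2=F, x3=F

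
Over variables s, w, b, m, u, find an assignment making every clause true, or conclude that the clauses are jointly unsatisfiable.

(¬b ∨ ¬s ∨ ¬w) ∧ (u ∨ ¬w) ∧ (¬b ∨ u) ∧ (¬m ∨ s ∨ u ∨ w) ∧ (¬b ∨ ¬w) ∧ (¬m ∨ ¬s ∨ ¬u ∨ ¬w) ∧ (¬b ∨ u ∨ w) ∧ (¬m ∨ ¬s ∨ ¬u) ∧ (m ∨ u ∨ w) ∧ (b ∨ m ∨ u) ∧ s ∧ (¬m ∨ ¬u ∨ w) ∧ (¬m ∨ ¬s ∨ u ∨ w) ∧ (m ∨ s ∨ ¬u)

Unit clause (s) forces s = True.
Set w = False.
Set b = True.
  then (¬b ∨ u) forces u = True.
  then (¬m ∨ ¬s ∨ ¬u) forces m = False.
All clauses satisfied.

s: True, w: False, b: True, m: False, u: True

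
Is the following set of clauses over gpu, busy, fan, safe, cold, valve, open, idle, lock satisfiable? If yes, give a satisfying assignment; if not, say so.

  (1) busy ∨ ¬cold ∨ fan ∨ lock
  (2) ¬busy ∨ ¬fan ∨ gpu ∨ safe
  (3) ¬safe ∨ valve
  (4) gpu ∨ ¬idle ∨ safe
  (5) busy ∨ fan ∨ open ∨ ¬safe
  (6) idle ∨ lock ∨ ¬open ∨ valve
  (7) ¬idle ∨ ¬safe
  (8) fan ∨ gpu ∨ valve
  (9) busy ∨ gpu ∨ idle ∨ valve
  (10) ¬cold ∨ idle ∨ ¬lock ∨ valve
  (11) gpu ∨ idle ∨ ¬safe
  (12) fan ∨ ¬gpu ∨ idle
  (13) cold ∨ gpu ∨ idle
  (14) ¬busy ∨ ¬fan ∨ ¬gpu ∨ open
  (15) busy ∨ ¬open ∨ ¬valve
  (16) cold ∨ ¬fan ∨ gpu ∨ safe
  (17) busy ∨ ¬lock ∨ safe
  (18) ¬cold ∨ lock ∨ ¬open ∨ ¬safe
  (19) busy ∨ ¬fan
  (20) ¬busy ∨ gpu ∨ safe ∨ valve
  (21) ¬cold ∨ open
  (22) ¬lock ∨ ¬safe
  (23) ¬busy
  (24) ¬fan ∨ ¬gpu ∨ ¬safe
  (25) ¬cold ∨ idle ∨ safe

Unit clause (¬busy) forces busy = False.
In (busy ∨ ¬fan) only ¬fan is left, so fan = False.
Set gpu = True.
  then (fan ∨ ¬gpu ∨ idle) forces idle = True.
  then (¬idle ∨ ¬safe) forces safe = False.
  then (busy ∨ ¬lock ∨ safe) forces lock = False.
  then (busy ∨ ¬cold ∨ fan ∨ lock) forces cold = False.
Set valve = False.
Set open = False.
All clauses satisfied.

gpu = True, busy = False, fan = False, safe = False, cold = False, valve = False, open = False, idle = True, lock = False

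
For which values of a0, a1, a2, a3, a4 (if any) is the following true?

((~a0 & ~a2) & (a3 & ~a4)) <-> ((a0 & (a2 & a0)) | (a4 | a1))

a0 = False, a1 = True, a2 = False, a3 = True, a4 = False

  ((~a0 & ~a2) & (a3 & ~a4)) <-> ((a0 & (a2 & a0)) | (a4 | a1)) = True
    (~a0 & ~a2) & (a3 & ~a4) = True
      ~a0 & ~a2 = True
        ~a0 = True
        ~a2 = True
      a3 & ~a4 = True
        ~a4 = True
    (a0 & (a2 & a0)) | (a4 | a1) = True
      a0 & (a2 & a0) = False
        a2 & a0 = False
      a4 | a1 = True
The formula evaluates to True.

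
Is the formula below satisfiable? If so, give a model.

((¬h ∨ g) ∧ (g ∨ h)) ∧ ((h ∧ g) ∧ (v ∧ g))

v=T, g=T, h=T

  (¬h ∨ g) ∧ (g ∨ h) = True
    ¬h ∨ g = True
      ¬h = False
    g ∨ h = True
  (h ∧ g) ∧ (v ∧ g) = True
    h ∧ g = True
    v ∧ g = True
Both conjuncts True, so the formula holds.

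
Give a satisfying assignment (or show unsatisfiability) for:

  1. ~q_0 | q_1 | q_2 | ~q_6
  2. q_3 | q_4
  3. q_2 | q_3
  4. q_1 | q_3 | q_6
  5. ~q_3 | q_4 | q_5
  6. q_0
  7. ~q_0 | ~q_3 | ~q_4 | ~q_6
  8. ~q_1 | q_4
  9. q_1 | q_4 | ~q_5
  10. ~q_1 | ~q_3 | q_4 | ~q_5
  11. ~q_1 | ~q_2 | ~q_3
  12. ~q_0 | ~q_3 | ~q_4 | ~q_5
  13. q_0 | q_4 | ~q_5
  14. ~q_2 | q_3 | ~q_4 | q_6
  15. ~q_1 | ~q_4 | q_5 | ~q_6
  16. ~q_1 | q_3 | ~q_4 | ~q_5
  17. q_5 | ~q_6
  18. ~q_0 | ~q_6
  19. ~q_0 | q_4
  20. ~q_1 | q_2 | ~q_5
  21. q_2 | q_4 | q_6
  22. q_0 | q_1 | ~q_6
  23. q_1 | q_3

Unit clause (q_0) forces q_0 = True.
In (~q_0 | ~q_6) only ~q_6 is left, so q_6 = False.
In (~q_0 | q_4) only q_4 is left, so q_4 = True.
Set q_1 = False.
  then (q_1 | q_3 | q_6) forces q_3 = True.
  then (~q_0 | ~q_3 | ~q_4 | ~q_5) forces q_5 = False.
Set q_2 = True.
All clauses satisfied.

q_0 = True, q_1 = False, q_2 = True, q_3 = True, q_4 = True, q_5 = False, q_6 = False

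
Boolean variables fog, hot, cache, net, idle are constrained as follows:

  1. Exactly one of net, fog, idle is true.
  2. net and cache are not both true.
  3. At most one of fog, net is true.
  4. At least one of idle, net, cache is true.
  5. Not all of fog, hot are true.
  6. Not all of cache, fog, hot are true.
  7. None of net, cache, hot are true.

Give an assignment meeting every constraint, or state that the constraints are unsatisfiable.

fog=F, hot=F, cache=F, net=F, idle=T

  (1) {net, fog, idle}: 1 true — exactly one ✓
  (2) net=F, cache=F — not both ✓
  (3) {fog, net}: 0 true — at most one ✓
  (4) {idle, net, cache}: 1 true — at least one ✓
  (5) {fog, hot}: 0/2 true — not all ✓
  (6) {cache, fog, hot}: 0/3 true — not all ✓
  (7) {net, cache, hot}: 0 true — none ✓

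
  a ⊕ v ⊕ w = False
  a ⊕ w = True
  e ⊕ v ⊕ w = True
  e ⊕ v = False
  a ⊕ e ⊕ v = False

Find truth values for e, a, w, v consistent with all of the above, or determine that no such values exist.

e: True, a: False, w: True, v: True

a ⊕ v ⊕ w = F ⊕ T ⊕ T = False ✓
a ⊕ w = F ⊕ T = True ✓
e ⊕ v ⊕ w = T ⊕ T ⊕ T = True ✓
e ⊕ v = T ⊕ T = False ✓
a ⊕ e ⊕ v = F ⊕ T ⊕ T = False ✓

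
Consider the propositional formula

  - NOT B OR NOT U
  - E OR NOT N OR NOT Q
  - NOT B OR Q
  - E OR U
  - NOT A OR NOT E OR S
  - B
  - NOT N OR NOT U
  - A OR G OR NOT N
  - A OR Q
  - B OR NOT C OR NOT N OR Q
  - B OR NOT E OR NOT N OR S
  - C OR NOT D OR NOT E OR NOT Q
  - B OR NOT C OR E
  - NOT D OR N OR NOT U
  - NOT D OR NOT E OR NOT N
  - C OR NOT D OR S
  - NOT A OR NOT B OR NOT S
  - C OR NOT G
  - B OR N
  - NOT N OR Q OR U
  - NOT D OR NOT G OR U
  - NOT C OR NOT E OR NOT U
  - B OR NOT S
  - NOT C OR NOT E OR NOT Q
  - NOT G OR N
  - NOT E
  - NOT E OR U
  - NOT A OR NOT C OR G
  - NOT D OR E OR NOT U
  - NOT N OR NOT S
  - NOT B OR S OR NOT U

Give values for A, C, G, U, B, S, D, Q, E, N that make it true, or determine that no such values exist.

Unsatisfiable

Case U = True:
  (NOT B OR NOT U) forces B = False.
  Clause (B) is falsified — contradiction.
Case U = False:
  (E OR U) forces E = True.
  Clause (NOT E) is falsified — contradiction.
Both cases fail, so the formula is unsatisfiable.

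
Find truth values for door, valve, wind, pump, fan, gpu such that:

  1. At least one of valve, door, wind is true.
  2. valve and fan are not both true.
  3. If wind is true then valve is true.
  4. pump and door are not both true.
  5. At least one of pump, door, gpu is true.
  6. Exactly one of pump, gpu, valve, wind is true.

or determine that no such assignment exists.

door: True; valve: False; wind: False; pump: False; fan: True; gpu: True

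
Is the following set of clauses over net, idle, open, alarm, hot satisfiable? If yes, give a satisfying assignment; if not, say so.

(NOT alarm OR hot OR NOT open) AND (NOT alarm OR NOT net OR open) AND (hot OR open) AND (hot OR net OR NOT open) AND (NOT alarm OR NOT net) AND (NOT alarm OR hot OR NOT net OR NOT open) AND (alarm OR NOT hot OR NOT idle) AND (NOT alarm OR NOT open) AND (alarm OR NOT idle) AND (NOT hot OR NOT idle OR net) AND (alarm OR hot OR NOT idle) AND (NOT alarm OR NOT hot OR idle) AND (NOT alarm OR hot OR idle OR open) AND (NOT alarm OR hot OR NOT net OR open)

net = False; idle = False; open = False; alarm = False; hot = True

Set net = False.
Set idle = False.
Set open = False.
  then (hot OR open) forces hot = True.
  then (NOT alarm OR NOT hot OR idle) forces alarm = False.
All clauses satisfied.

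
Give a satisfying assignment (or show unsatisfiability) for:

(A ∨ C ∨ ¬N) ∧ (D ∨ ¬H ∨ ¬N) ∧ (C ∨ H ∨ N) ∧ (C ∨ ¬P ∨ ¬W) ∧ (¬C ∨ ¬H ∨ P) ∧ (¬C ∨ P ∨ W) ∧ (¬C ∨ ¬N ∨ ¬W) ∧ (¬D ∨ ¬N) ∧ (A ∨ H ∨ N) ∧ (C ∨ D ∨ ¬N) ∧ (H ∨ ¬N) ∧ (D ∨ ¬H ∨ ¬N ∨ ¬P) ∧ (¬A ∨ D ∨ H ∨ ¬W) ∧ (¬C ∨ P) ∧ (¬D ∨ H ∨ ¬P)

D=T, A=F, W=F, P=T, N=F, H=T, C=T

Set D = True.
  then (¬D ∨ ¬N) forces N = False.
Set A = False.
  then (A ∨ H ∨ N) forces H = True.
Set W = False.
Set P = True.
Set C = True.
All clauses satisfied.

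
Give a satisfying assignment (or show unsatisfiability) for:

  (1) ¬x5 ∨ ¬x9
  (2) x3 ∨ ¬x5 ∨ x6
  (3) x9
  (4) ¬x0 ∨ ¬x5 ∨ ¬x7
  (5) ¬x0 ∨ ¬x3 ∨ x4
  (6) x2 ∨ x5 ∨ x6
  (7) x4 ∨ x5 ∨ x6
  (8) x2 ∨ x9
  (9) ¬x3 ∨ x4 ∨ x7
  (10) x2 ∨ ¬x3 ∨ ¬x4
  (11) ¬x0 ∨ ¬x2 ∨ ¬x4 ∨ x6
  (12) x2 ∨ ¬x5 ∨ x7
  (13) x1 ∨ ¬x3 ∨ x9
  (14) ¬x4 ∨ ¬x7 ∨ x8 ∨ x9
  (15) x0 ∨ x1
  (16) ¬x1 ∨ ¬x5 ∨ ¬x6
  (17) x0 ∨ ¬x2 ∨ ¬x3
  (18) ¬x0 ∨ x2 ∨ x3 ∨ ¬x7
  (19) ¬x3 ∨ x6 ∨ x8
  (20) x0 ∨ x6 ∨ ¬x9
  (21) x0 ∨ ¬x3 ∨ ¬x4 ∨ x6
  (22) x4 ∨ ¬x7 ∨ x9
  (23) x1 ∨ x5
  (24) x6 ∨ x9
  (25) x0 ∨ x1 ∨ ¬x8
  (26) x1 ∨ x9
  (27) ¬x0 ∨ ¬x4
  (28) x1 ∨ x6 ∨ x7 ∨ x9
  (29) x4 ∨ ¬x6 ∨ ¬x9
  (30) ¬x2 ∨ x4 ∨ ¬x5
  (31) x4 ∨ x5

x0: False, x1: True, x2: False, x3: False, x4: True, x5: False, x6: True, x7: False, x8: False, x9: True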